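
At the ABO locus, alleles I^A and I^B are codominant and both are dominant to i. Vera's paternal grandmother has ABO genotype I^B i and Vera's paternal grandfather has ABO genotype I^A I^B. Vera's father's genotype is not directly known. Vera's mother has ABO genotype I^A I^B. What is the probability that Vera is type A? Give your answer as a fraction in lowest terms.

Vera's father's ABO genotype from I^B i × I^A I^B: 1/4 I^A I^B, 1/4 I^A i, 1/4 I^B I^B, 1/4 I^B i.
Crossing each possibility with the mother I^A I^B and summing P(type A): 1/4·1/4 + 1/4·1/2 + 1/4·0 + 1/4·1/4 = 1/4.

1/4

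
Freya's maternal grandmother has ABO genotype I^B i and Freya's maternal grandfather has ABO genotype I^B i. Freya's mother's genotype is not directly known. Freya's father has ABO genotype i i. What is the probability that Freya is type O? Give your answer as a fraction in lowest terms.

1/2

Freya's mother's ABO genotype from I^B i × I^B i: 1/4 I^B I^B, 1/2 I^B i, 1/4 i i.
Crossing each possibility with the father i i and summing P(type O): 1/4·0 + 1/2·1/2 + 1/4·1 = 1/2.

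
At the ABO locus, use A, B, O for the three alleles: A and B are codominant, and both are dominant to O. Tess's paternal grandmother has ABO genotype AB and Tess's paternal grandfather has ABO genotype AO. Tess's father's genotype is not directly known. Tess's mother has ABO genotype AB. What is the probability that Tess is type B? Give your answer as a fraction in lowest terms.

1/4

Tess's father's ABO genotype from AB × AO: 1/4 AA, 1/4 AB, 1/4 AO, 1/4 BO.
Crossing each possibility with the mother AB and summing P(type B): 1/4·0 + 1/4·1/4 + 1/4·1/4 + 1/4·1/2 = 1/4.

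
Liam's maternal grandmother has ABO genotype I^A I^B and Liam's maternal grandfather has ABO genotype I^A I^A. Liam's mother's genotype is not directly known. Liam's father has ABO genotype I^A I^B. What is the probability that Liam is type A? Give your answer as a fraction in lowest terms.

Liam's mother's ABO genotype from I^A I^B × I^A I^A: 1/2 I^A I^A, 1/2 I^A I^B.
Crossing each possibility with the father I^A I^B and summing P(type A): 1/2·1/2 + 1/2·1/4 = 3/8.

3/8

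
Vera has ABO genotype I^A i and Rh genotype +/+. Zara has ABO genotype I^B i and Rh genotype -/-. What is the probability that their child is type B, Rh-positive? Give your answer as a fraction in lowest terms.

1/4

ABO cross I^A i × I^B i → offspring phenotypes: 1/4 O, 1/4 A, 1/4 B, 1/4 AB.
Rh cross +/+ × -/- → 1 Rh+.
Independent loci: P(type B, Rh-positive) = 1/4 × 1 = 1/4.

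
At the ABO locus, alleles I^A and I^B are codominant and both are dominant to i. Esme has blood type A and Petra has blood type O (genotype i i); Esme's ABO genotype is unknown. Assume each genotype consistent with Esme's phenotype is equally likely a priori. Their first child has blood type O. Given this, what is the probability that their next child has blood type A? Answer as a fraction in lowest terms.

Possible genotypes: Esme ∈ {I^A I^A, I^A i}; Petra ∈ {i i}.
Weight each parental genotype pair by prior × P(type-O child):
  I^A i × i i: posterior weight 1; P(next child type A) = 1/2.
Weighted sum = 1/2.

1/2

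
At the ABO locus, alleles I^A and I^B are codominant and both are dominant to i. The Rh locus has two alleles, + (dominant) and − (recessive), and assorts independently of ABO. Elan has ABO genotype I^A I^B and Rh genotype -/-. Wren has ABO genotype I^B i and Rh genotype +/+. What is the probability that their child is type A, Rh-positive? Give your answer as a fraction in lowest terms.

1/4

ABO cross I^A I^B × I^B i → offspring phenotypes: 1/4 A, 1/2 B, 1/4 AB.
Rh cross -/- × +/+ → 1 Rh+.
Independent loci: P(type A, Rh-positive) = 1/4 × 1 = 1/4.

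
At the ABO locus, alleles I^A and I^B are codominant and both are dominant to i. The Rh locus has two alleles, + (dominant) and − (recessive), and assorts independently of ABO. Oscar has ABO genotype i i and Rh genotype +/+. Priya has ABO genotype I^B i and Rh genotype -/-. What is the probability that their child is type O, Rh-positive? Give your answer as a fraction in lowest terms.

1/2

ABO cross i i × I^B i → offspring phenotypes: 1/2 O, 1/2 B.
Rh cross +/+ × -/- → 1 Rh+.
Independent loci: P(type O, Rh-positive) = 1/2 × 1 = 1/2.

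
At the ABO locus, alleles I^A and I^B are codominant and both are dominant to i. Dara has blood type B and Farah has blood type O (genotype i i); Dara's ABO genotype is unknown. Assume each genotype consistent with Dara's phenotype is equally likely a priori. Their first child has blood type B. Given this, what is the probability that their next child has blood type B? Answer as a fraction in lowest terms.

5/6

Possible genotypes: Dara ∈ {I^B I^B, I^B i}; Farah ∈ {i i}.
Weight each parental genotype pair by prior × P(type-B child):
  I^B I^B × i i: posterior weight 2/3; P(next child type B) = 1.
  I^B i × i i: posterior weight 1/3; P(next child type B) = 1/2.
Weighted sum = 5/6.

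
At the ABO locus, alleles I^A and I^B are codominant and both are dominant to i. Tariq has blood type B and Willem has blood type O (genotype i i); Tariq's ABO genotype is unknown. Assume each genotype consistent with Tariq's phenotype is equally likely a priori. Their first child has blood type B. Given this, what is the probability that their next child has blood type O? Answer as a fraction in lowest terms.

1/6

Possible genotypes: Tariq ∈ {I^B I^B, I^B i}; Willem ∈ {i i}.
Weight each parental genotype pair by prior × P(type-B child):
  I^B I^B × i i: posterior weight 2/3; P(next child type O) = 0.
  I^B i × i i: posterior weight 1/3; P(next child type O) = 1/2.
Weighted sum = 1/6.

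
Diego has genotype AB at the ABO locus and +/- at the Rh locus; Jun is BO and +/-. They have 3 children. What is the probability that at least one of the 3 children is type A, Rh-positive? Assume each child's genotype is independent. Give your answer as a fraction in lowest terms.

1899/4096

ABO cross AB × BO → 1/4 A, 1/2 B, 1/4 AB.
Rh cross +/- × +/- → 3/4 Rh+, 1/4 Rh-; so P(type A, Rh-positive) = 1/4 × 3/4 = 3/16 per child.
P(none) = (13/16)^3 = 2197/4096; P(at least one) = 1 − 2197/4096 = 1899/4096.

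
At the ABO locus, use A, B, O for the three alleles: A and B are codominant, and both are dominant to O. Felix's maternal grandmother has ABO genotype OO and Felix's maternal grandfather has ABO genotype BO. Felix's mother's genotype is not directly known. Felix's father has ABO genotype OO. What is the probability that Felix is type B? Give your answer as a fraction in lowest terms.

1/4

Felix's mother's ABO genotype from OO × BO: 1/2 BO, 1/2 OO.
Crossing each possibility with the father OO and summing P(type B): 1/2·1/2 + 1/2·0 = 1/4.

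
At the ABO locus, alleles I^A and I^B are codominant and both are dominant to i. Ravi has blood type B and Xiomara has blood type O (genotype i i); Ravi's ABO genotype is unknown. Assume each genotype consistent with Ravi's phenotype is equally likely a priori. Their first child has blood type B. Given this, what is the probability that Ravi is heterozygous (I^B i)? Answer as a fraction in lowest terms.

Possible genotypes: Ravi ∈ {I^B I^B, I^B i}; Xiomara ∈ {i i}.
Weight each parental genotype pair by prior × P(type-B child):
  I^B I^B × i i: posterior weight 2/3.
  I^B i × i i: posterior weight 1/3.
Sum the posterior weight over pairs where Ravi is I^B i: 1/3.

1/3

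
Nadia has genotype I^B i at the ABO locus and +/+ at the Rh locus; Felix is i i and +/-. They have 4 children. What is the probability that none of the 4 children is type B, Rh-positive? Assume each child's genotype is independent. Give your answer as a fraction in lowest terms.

1/16

ABO cross I^B i × i i → 1/2 O, 1/2 B.
Rh cross +/+ × +/- → 1 Rh+; so P(type B, Rh-positive) = 1/2 × 1 = 1/2 per child.
P(not type B, Rh-positive) = 1/2 for one child; (1/2)^4 = 1/16.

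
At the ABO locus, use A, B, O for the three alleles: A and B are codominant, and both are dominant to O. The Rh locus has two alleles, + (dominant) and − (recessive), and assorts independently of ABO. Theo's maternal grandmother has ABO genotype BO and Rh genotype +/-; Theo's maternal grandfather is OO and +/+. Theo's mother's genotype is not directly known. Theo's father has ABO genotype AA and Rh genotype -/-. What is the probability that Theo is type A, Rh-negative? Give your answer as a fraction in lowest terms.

3/16

Theo's mother's ABO genotype from BO × OO: 1/2 BO, 1/2 OO.
Crossing each possibility with the father AA and summing P(type A): 1/2·1/2 + 1/2·1 = 3/4.
Similarly for Rh via the mother's Rh distribution: P(Rh-) = 1/4.
Independent loci: 3/4 × 1/4 = 3/16.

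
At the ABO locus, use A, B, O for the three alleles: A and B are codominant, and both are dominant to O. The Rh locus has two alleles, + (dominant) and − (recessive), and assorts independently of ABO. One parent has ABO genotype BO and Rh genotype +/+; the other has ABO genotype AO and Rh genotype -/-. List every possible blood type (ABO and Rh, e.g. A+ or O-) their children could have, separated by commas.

O+, A+, B+, AB+

Gametes from BO × AO give offspring ABO genotypes AB, AO, BO, OO, i.e. phenotypes O, A, B, AB.
Rh cross +/+ × -/- → phenotypes Rh+.
Combining independently: O+, A+, B+, AB+.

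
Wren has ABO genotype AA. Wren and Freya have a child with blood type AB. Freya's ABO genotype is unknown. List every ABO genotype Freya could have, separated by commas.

AB, BB, BO

For each candidate genotype of Freya, check whether crossing it with AA can produce every observed child phenotype.
  AA → possible child types {A} ✗
  AB → possible child types {A, AB} ✓
  AO → possible child types {A} ✗
  BB → possible child types {AB} ✓
  BO → possible child types {A, AB} ✓
  OO → possible child types {A} ✗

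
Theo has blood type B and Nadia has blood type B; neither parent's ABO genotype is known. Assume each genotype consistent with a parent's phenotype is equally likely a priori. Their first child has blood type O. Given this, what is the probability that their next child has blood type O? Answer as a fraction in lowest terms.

Possible genotypes: Theo ∈ {I^B I^B, I^B i}; Nadia ∈ {I^B I^B, I^B i}.
Weight each parental genotype pair by prior × P(type-O child):
  I^B i × I^B i: posterior weight 1; P(next child type O) = 1/4.
Weighted sum = 1/4.

1/4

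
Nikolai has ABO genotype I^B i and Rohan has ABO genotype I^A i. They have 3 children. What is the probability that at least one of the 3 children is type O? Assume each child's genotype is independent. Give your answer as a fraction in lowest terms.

37/64

ABO cross I^B i × I^A i → 1/4 O, 1/4 A, 1/4 B, 1/4 AB.
So P(type O) = 1/4 per child.
P(none) = (3/4)^3 = 27/64; P(at least one) = 1 − 27/64 = 37/64.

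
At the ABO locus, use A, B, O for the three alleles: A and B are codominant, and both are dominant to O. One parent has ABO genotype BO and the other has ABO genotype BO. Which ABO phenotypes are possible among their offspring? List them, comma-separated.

O, B

Gametes from BO × BO give offspring ABO genotypes BB, BO, OO, i.e. phenotypes O, B.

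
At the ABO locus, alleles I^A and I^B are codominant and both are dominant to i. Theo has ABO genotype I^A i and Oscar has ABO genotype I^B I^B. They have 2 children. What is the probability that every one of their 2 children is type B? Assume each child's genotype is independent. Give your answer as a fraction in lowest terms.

1/4

ABO cross I^A i × I^B I^B → 1/2 B, 1/2 AB.
So P(type B) = 1/2 per child.
All 2 independent: (1/2)^2 = 1/4.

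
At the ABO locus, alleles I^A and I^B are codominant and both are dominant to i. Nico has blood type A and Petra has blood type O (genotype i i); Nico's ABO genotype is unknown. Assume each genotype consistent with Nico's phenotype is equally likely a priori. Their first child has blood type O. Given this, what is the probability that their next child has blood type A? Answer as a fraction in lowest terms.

1/2

Possible genotypes: Nico ∈ {I^A I^A, I^A i}; Petra ∈ {i i}.
Weight each parental genotype pair by prior × P(type-O child):
  I^A i × i i: posterior weight 1; P(next child type A) = 1/2.
Weighted sum = 1/2.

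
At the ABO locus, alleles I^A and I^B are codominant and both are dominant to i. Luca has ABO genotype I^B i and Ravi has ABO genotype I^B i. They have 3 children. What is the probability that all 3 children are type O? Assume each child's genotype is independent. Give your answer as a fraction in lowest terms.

ABO cross I^B i × I^B i → 1/4 O, 3/4 B.
So P(type O) = 1/4 per child.
All 3 independent: (1/4)^3 = 1/64.

1/64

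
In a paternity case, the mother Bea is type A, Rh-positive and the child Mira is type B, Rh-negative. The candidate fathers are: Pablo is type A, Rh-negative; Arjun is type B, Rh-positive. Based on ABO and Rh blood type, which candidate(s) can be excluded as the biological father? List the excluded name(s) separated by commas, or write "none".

Pablo

A candidate is excluded only if no genotype consistent with his phenotype could produce a type B, Rh-negative child with a type A, Rh-positive mother.
Pablo (type A, Rh-): no genotype consistent with that phenotype can produce a type-B Rh- child with a type-A mother.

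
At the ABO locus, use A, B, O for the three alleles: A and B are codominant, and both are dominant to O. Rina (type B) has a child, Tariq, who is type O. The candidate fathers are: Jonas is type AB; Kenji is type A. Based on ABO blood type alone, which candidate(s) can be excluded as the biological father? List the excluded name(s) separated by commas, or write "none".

A candidate is excluded only if no genotype consistent with his phenotype could produce a type O child with a type B mother.
Jonas (type AB): no genotype consistent with that phenotype can produce a type-O child with a type-B mother.

Jonas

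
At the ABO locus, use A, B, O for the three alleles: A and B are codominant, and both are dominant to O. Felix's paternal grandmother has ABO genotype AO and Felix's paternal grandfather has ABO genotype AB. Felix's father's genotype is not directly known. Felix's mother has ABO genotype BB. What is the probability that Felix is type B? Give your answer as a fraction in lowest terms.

1/2

Felix's father's ABO genotype from AO × AB: 1/4 AA, 1/4 AB, 1/4 AO, 1/4 BO.
Crossing each possibility with the mother BB and summing P(type B): 1/4·0 + 1/4·1/2 + 1/4·1/2 + 1/4·1 = 1/2.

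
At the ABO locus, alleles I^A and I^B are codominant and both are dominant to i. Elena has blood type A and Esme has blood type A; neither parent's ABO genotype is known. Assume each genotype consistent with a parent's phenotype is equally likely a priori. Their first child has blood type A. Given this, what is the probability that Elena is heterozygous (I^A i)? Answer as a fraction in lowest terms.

Possible genotypes: Elena ∈ {I^A I^A, I^A i}; Esme ∈ {I^A I^A, I^A i}.
Weight each parental genotype pair by prior × P(type-A child):
  I^A I^A × I^A I^A: posterior weight 4/15.
  I^A I^A × I^A i: posterior weight 4/15.
  I^A i × I^A I^A: posterior weight 4/15.
  I^A i × I^A i: posterior weight 1/5.
Sum the posterior weight over pairs where Elena is I^A i: 7/15.

7/15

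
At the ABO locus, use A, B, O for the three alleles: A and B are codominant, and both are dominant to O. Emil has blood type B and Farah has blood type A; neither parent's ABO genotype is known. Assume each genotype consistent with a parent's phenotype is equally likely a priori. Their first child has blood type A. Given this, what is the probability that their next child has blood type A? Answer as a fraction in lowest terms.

Possible genotypes: Emil ∈ {BB, BO}; Farah ∈ {AA, AO}.
Weight each parental genotype pair by prior × P(type-A child):
  BO × AA: posterior weight 2/3; P(next child type A) = 1/2.
  BO × AO: posterior weight 1/3; P(next child type A) = 1/4.
Weighted sum = 5/12.

5/12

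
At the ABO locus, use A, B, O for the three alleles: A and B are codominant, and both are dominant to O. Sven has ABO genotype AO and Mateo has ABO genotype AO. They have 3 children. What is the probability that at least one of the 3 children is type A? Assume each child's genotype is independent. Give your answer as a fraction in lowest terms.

63/64

ABO cross AO × AO → 1/4 O, 3/4 A.
So P(type A) = 3/4 per child.
P(none) = (1/4)^3 = 1/64; P(at least one) = 1 − 1/64 = 63/64.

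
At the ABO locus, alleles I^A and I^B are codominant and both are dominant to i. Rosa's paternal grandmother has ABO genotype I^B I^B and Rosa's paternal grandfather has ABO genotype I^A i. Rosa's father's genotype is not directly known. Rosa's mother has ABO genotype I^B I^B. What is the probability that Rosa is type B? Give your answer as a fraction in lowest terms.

3/4

Rosa's father's ABO genotype from I^B I^B × I^A i: 1/2 I^A I^B, 1/2 I^B i.
Crossing each possibility with the mother I^B I^B and summing P(type B): 1/2·1/2 + 1/2·1 = 3/4.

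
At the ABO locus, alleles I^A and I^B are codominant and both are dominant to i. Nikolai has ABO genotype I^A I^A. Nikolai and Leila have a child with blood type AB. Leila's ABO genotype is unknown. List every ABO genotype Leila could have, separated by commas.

For each candidate genotype of Leila, check whether crossing it with I^A I^A can produce every observed child phenotype.
  I^A I^A → possible child types {A} ✗
  I^A I^B → possible child types {A, AB} ✓
  I^A i → possible child types {A} ✗
  I^B I^B → possible child types {AB} ✓
  I^B i → possible child types {A, AB} ✓
  i i → possible child types {A} ✗

I^A I^B, I^B I^B, I^B i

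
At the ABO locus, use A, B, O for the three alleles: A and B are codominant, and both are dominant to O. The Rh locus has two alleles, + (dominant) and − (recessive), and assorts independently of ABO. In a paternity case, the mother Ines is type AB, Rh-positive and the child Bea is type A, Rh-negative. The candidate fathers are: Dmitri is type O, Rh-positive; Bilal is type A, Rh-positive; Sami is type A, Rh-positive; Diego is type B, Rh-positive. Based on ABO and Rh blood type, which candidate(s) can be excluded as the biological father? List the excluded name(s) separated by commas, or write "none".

none

A candidate is excluded only if no genotype consistent with his phenotype could produce a type A, Rh-negative child with a type AB, Rh-positive mother.
Every candidate has at least one consistent genotype combination, so none can be excluded.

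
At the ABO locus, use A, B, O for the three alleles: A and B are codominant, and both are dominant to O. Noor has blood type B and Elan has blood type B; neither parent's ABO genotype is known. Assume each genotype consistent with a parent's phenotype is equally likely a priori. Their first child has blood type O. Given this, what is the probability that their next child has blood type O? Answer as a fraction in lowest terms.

Possible genotypes: Noor ∈ {BB, BO}; Elan ∈ {BB, BO}.
Weight each parental genotype pair by prior × P(type-O child):
  BO × BO: posterior weight 1; P(next child type O) = 1/4.
Weighted sum = 1/4.

1/4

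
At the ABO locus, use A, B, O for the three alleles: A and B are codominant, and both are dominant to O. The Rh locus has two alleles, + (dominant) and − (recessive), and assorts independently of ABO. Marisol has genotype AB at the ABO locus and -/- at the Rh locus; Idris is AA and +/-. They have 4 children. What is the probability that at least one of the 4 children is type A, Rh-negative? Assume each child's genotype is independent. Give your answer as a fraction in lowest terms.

175/256

ABO cross AB × AA → 1/2 A, 1/2 AB.
Rh cross -/- × +/- → 1/2 Rh+, 1/2 Rh-; so P(type A, Rh-negative) = 1/2 × 1/2 = 1/4 per child.
P(none) = (3/4)^4 = 81/256; P(at least one) = 1 − 81/256 = 175/256.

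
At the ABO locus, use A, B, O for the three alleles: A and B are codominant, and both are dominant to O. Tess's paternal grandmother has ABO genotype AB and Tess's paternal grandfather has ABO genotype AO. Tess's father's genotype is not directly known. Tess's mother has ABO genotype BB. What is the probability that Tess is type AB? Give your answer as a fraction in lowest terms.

Tess's father's ABO genotype from AB × AO: 1/4 AA, 1/4 AB, 1/4 AO, 1/4 BO.
Crossing each possibility with the mother BB and summing P(type AB): 1/4·1 + 1/4·1/2 + 1/4·1/2 + 1/4·0 = 1/2.

1/2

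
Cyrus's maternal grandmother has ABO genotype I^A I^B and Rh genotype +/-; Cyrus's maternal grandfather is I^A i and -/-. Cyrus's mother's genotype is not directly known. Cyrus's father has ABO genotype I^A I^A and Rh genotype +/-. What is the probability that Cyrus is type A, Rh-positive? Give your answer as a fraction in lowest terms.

Cyrus's mother's ABO genotype from I^A I^B × I^A i: 1/4 I^A I^A, 1/4 I^A I^B, 1/4 I^A i, 1/4 I^B i.
Crossing each possibility with the father I^A I^A and summing P(type A): 1/4·1 + 1/4·1/2 + 1/4·1 + 1/4·1/2 = 3/4.
Similarly for Rh via the mother's Rh distribution: P(Rh+) = 5/8.
Independent loci: 3/4 × 5/8 = 15/32.

15/32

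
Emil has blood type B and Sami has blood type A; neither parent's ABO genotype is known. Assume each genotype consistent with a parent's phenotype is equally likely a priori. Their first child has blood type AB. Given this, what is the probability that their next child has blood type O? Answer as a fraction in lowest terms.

Possible genotypes: Emil ∈ {BB, BO}; Sami ∈ {AA, AO}.
Weight each parental genotype pair by prior × P(type-AB child):
  BB × AA: posterior weight 4/9; P(next child type O) = 0.
  BB × AO: posterior weight 2/9; P(next child type O) = 0.
  BO × AA: posterior weight 2/9; P(next child type O) = 0.
  BO × AO: posterior weight 1/9; P(next child type O) = 1/4.
Weighted sum = 1/36.

1/36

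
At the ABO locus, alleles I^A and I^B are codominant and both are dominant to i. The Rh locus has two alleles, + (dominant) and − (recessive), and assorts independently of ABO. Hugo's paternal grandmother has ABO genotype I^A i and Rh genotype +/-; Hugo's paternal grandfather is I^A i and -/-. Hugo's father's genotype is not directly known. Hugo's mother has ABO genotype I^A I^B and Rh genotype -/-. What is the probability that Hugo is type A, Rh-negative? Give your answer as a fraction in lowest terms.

3/8

Hugo's father's ABO genotype from I^A i × I^A i: 1/4 I^A I^A, 1/2 I^A i, 1/4 i i.
Crossing each possibility with the mother I^A I^B and summing P(type A): 1/4·1/2 + 1/2·1/2 + 1/4·1/2 = 1/2.
Similarly for Rh via the father's Rh distribution: P(Rh-) = 3/4.
Independent loci: 1/2 × 3/4 = 3/8.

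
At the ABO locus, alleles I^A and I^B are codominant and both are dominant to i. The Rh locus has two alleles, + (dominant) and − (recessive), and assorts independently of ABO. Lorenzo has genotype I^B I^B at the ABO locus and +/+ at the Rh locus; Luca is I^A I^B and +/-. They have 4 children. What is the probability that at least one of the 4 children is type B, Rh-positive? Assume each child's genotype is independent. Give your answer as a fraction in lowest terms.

15/16

ABO cross I^B I^B × I^A I^B → 1/2 B, 1/2 AB.
Rh cross +/+ × +/- → 1 Rh+; so P(type B, Rh-positive) = 1/2 × 1 = 1/2 per child.
P(none) = (1/2)^4 = 1/16; P(at least one) = 1 − 1/16 = 15/16.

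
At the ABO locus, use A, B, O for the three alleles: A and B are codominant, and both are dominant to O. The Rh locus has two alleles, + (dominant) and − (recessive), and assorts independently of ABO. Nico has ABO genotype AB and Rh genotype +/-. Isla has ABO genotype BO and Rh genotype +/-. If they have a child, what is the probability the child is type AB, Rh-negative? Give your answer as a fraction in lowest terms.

ABO cross AB × BO → offspring phenotypes: 1/4 A, 1/2 B, 1/4 AB.
Rh cross +/- × +/- → 3/4 Rh+, 1/4 Rh-.
Independent loci: P(type AB, Rh-negative) = 1/4 × 1/4 = 1/16.

1/16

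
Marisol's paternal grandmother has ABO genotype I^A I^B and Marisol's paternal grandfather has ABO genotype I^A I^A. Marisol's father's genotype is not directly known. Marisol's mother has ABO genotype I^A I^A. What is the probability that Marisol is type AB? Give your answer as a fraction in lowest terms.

Marisol's father's ABO genotype from I^A I^B × I^A I^A: 1/2 I^A I^A, 1/2 I^A I^B.
Crossing each possibility with the mother I^A I^A and summing P(type AB): 1/2·0 + 1/2·1/2 = 1/4.

1/4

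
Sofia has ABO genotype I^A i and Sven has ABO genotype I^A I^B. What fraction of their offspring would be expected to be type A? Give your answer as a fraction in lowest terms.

1/2

ABO cross I^A i × I^A I^B → offspring phenotypes: 1/2 A, 1/4 B, 1/4 AB.
So P(type A) = 1/2.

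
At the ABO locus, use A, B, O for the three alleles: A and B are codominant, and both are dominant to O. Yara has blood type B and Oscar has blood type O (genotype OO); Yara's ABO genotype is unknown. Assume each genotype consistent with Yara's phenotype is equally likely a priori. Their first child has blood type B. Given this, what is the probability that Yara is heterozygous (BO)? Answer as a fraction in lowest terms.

Possible genotypes: Yara ∈ {BB, BO}; Oscar ∈ {OO}.
Weight each parental genotype pair by prior × P(type-B child):
  BB × OO: posterior weight 2/3.
  BO × OO: posterior weight 1/3.
Sum the posterior weight over pairs where Yara is BO: 1/3.

1/3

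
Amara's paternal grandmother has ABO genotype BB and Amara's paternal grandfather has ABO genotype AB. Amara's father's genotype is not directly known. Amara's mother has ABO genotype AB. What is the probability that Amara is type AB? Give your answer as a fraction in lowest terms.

1/2

Amara's father's ABO genotype from BB × AB: 1/2 AB, 1/2 BB.
Crossing each possibility with the mother AB and summing P(type AB): 1/2·1/2 + 1/2·1/2 = 1/2.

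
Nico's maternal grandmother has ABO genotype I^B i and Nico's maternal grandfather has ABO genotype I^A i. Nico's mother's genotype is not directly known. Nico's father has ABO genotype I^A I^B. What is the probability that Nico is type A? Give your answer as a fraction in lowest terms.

Nico's mother's ABO genotype from I^B i × I^A i: 1/4 I^A I^B, 1/4 I^A i, 1/4 I^B i, 1/4 i i.
Crossing each possibility with the father I^A I^B and summing P(type A): 1/4·1/4 + 1/4·1/2 + 1/4·1/4 + 1/4·1/2 = 3/8.

3/8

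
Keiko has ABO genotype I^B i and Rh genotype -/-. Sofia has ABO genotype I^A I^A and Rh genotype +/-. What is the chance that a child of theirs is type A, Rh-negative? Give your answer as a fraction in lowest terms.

1/4

ABO cross I^B i × I^A I^A → offspring phenotypes: 1/2 A, 1/2 AB.
Rh cross -/- × +/- → 1/2 Rh+, 1/2 Rh-.
Independent loci: P(type A, Rh-negative) = 1/2 × 1/2 = 1/4.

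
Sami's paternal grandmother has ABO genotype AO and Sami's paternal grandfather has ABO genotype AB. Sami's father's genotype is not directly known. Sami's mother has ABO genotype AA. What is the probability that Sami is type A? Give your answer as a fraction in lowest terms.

Sami's father's ABO genotype from AO × AB: 1/4 AA, 1/4 AB, 1/4 AO, 1/4 BO.
Crossing each possibility with the mother AA and summing P(type A): 1/4·1 + 1/4·1/2 + 1/4·1 + 1/4·1/2 = 3/4.

3/4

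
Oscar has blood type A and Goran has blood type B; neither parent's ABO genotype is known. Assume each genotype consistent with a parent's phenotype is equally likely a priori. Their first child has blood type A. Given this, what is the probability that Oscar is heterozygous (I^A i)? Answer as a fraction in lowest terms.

Possible genotypes: Oscar ∈ {I^A I^A, I^A i}; Goran ∈ {I^B I^B, I^B i}.
Weight each parental genotype pair by prior × P(type-A child):
  I^A I^A × I^B i: posterior weight 2/3.
  I^A i × I^B i: posterior weight 1/3.
Sum the posterior weight over pairs where Oscar is I^A i: 1/3.

1/3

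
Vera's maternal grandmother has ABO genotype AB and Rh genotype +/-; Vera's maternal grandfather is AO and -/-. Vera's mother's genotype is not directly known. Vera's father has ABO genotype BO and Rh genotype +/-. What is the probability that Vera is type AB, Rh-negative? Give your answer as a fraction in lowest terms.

3/32

Vera's mother's ABO genotype from AB × AO: 1/4 AA, 1/4 AB, 1/4 AO, 1/4 BO.
Crossing each possibility with the father BO and summing P(type AB): 1/4·1/2 + 1/4·1/4 + 1/4·1/4 + 1/4·0 = 1/4.
Similarly for Rh via the mother's Rh distribution: P(Rh-) = 3/8.
Independent loci: 1/4 × 3/8 = 3/32.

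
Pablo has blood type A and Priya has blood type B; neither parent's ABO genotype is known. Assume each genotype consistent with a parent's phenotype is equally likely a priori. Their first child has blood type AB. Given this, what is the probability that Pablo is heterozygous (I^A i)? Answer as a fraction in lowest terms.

1/3

Possible genotypes: Pablo ∈ {I^A I^A, I^A i}; Priya ∈ {I^B I^B, I^B i}.
Weight each parental genotype pair by prior × P(type-AB child):
  I^A I^A × I^B I^B: posterior weight 4/9.
  I^A I^A × I^B i: posterior weight 2/9.
  I^A i × I^B I^B: posterior weight 2/9.
  I^A i × I^B i: posterior weight 1/9.
Sum the posterior weight over pairs where Pablo is I^A i: 1/3.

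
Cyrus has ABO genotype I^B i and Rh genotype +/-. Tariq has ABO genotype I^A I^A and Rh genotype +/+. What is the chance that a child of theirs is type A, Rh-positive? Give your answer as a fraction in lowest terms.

ABO cross I^B i × I^A I^A → offspring phenotypes: 1/2 A, 1/2 AB.
Rh cross +/- × +/+ → 1 Rh+.
Independent loci: P(type A, Rh-positive) = 1/2 × 1 = 1/2.

1/2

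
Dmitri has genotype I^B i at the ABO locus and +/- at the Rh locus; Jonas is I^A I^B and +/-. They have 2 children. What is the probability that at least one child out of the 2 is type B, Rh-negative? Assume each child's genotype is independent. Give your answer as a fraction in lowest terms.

ABO cross I^B i × I^A I^B → 1/4 A, 1/2 B, 1/4 AB.
Rh cross +/- × +/- → 3/4 Rh+, 1/4 Rh-; so P(type B, Rh-negative) = 1/2 × 1/4 = 1/8 per child.
P(none) = (7/8)^2 = 49/64; P(at least one) = 1 − 49/64 = 15/64.

15/64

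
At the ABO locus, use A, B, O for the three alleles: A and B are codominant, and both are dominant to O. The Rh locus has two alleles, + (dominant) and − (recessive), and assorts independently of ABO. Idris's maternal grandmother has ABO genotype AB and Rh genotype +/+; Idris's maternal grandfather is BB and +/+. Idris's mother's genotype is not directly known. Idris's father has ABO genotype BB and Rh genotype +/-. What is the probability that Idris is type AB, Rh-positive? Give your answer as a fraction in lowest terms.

1/4

Idris's mother's ABO genotype from AB × BB: 1/2 AB, 1/2 BB.
Crossing each possibility with the father BB and summing P(type AB): 1/2·1/2 + 1/2·0 = 1/4.
Similarly for Rh via the mother's Rh distribution: P(Rh+) = 1.
Independent loci: 1/4 × 1 = 1/4.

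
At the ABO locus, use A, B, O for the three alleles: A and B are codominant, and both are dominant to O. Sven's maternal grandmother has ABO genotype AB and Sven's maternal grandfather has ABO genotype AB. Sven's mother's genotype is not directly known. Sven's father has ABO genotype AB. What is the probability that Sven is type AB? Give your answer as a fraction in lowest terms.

Sven's mother's ABO genotype from AB × AB: 1/4 AA, 1/2 AB, 1/4 BB.
Crossing each possibility with the father AB and summing P(type AB): 1/4·1/2 + 1/2·1/2 + 1/4·1/2 = 1/2.

1/2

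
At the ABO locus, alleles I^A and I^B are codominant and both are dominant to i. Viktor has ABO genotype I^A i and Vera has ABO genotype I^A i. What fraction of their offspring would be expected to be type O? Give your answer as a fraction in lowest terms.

ABO cross I^A i × I^A i → offspring phenotypes: 1/4 O, 3/4 A.
So P(type O) = 1/4.

1/4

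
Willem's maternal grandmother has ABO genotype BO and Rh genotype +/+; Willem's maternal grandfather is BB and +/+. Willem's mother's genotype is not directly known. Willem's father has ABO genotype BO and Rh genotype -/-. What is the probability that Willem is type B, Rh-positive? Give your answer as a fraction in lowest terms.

Willem's mother's ABO genotype from BO × BB: 1/2 BB, 1/2 BO.
Crossing each possibility with the father BO and summing P(type B): 1/2·1 + 1/2·3/4 = 7/8.
Similarly for Rh via the mother's Rh distribution: P(Rh+) = 1.
Independent loci: 7/8 × 1 = 7/8.

7/8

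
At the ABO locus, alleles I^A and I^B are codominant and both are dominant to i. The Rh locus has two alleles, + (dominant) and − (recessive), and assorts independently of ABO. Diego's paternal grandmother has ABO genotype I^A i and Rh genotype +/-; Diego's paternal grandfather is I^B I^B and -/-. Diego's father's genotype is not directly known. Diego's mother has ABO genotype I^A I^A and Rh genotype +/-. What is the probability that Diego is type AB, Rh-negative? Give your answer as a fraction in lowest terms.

Diego's father's ABO genotype from I^A i × I^B I^B: 1/2 I^A I^B, 1/2 I^B i.
Crossing each possibility with the mother I^A I^A and summing P(type AB): 1/2·1/2 + 1/2·1/2 = 1/2.
Similarly for Rh via the father's Rh distribution: P(Rh-) = 3/8.
Independent loci: 1/2 × 3/8 = 3/16.

3/16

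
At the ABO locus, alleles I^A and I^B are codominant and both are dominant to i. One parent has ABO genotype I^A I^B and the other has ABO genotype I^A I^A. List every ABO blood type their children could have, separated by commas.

Gametes from I^A I^B × I^A I^A give offspring ABO genotypes I^A I^A, I^A I^B, i.e. phenotypes A, AB.

A, AB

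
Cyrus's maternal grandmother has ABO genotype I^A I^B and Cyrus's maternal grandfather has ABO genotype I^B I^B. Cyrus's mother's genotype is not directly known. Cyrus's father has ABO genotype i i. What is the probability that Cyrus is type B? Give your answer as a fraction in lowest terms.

Cyrus's mother's ABO genotype from I^A I^B × I^B I^B: 1/2 I^A I^B, 1/2 I^B I^B.
Crossing each possibility with the father i i and summing P(type B): 1/2·1/2 + 1/2·1 = 3/4.

3/4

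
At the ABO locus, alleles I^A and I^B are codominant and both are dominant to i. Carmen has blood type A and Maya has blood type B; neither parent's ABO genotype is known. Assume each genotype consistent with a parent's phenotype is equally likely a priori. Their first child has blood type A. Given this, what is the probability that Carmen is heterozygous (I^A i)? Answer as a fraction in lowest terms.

Possible genotypes: Carmen ∈ {I^A I^A, I^A i}; Maya ∈ {I^B I^B, I^B i}.
Weight each parental genotype pair by prior × P(type-A child):
  I^A I^A × I^B i: posterior weight 2/3.
  I^A i × I^B i: posterior weight 1/3.
Sum the posterior weight over pairs where Carmen is I^A i: 1/3.

1/3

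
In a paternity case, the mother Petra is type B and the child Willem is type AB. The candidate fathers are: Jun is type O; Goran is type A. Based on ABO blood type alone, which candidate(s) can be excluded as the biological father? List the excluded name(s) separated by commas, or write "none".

A candidate is excluded only if no genotype consistent with his phenotype could produce a type AB child with a type B mother.
Jun (type O): no genotype consistent with that phenotype can produce a type-AB child with a type-B mother.

Jun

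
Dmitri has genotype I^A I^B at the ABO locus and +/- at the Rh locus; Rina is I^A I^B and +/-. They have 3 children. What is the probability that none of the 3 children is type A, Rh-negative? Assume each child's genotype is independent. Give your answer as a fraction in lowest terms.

3375/4096

ABO cross I^A I^B × I^A I^B → 1/4 A, 1/4 B, 1/2 AB.
Rh cross +/- × +/- → 3/4 Rh+, 1/4 Rh-; so P(type A, Rh-negative) = 1/4 × 1/4 = 1/16 per child.
P(not type A, Rh-negative) = 15/16 for one child; (15/16)^3 = 3375/4096.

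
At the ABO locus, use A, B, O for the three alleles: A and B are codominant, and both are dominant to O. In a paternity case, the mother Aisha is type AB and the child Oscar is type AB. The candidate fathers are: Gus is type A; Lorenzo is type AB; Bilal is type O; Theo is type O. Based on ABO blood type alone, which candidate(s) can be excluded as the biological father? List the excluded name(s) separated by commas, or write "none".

Bilal, Theo

A candidate is excluded only if no genotype consistent with his phenotype could produce a type AB child with a type AB mother.
Bilal (type O): no genotype consistent with that phenotype can produce a type-AB child with a type-AB mother.
Theo (type O): no genotype consistent with that phenotype can produce a type-AB child with a type-AB mother.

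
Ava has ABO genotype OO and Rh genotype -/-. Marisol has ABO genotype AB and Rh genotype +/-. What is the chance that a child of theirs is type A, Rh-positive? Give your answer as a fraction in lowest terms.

ABO cross OO × AB → offspring phenotypes: 1/2 A, 1/2 B.
Rh cross -/- × +/- → 1/2 Rh+, 1/2 Rh-.
Independent loci: P(type A, Rh-positive) = 1/2 × 1/2 = 1/4.

1/4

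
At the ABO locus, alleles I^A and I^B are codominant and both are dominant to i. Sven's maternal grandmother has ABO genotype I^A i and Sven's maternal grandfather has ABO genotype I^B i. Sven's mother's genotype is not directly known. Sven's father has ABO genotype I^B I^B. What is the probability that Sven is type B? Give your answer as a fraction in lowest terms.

Sven's mother's ABO genotype from I^A i × I^B i: 1/4 I^A I^B, 1/4 I^A i, 1/4 I^B i, 1/4 i i.
Crossing each possibility with the father I^B I^B and summing P(type B): 1/4·1/2 + 1/4·1/2 + 1/4·1 + 1/4·1 = 3/4.

3/4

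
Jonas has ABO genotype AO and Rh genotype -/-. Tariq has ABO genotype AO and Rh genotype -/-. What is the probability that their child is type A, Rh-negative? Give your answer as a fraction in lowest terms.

ABO cross AO × AO → offspring phenotypes: 1/4 O, 3/4 A.
Rh cross -/- × -/- → 1 Rh-.
Independent loci: P(type A, Rh-negative) = 3/4 × 1 = 3/4.

3/4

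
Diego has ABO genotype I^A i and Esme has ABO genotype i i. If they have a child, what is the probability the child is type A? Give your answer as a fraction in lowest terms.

ABO cross I^A i × i i → offspring phenotypes: 1/2 O, 1/2 A.
So P(type A) = 1/2.

1/2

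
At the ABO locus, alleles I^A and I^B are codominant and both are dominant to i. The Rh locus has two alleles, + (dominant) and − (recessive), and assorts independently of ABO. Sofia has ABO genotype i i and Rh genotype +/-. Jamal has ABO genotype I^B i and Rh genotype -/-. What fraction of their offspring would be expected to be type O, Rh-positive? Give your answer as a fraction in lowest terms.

ABO cross i i × I^B i → offspring phenotypes: 1/2 O, 1/2 B.
Rh cross +/- × -/- → 1/2 Rh+, 1/2 Rh-.
Independent loci: P(type O, Rh-positive) = 1/2 × 1/2 = 1/4.

1/4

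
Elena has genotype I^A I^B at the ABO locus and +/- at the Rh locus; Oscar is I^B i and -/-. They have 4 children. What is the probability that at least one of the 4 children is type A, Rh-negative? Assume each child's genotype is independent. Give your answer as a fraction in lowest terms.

ABO cross I^A I^B × I^B i → 1/4 A, 1/2 B, 1/4 AB.
Rh cross +/- × -/- → 1/2 Rh+, 1/2 Rh-; so P(type A, Rh-negative) = 1/4 × 1/2 = 1/8 per child.
P(none) = (7/8)^4 = 2401/4096; P(at least one) = 1 − 2401/4096 = 1695/4096.

1695/4096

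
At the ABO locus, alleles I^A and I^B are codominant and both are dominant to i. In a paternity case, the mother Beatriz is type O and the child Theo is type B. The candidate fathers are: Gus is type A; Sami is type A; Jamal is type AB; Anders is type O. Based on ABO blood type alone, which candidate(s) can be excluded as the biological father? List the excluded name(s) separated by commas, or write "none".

Gus, Sami, Anders

A candidate is excluded only if no genotype consistent with his phenotype could produce a type B child with a type O mother.
Gus (type A): no genotype consistent with that phenotype can produce a type-B child with a type-O mother.
Sami (type A): no genotype consistent with that phenotype can produce a type-B child with a type-O mother.
Anders (type O): no genotype consistent with that phenotype can produce a type-B child with a type-O mother.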